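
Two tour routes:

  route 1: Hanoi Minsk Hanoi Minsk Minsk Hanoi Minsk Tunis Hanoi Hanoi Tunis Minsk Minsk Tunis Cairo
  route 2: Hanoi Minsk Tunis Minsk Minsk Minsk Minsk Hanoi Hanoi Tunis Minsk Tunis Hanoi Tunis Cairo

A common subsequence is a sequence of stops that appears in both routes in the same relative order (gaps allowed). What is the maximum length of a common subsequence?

One common subsequence of length 11: Hanoi (route 1 #1, route 2 #1), then Minsk (route 1 #2, route 2 #4), then Minsk (route 1 #4, route 2 #5), then Minsk (route 1 #5, route 2 #6), then Minsk (route 1 #7, route 2 #7), then Hanoi (route 1 #9, route 2 #8), then Hanoi (route 1 #10, route 2 #9), then Tunis (route 1 #11, route 2 #10), then Minsk (route 1 #12, route 2 #11), then Tunis (route 1 #14, route 2 #14), then Cairo (route 1 #15, route 2 #15), and the DP table's final entry dp[15][15] is also 11, so no common subsequence is longer.

11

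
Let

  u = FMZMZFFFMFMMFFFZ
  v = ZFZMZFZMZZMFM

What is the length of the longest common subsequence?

One common subsequence of length 8: F at u[1]=v[2], then M at u[2]=v[4], then Z at u[3]=v[7], then M at u[4]=v[8], then Z at u[5]=v[10], then M at u[9]=v[11], then F at u[10]=v[12], then M at u[12]=v[13]. Since dp[16][13] = 8, nothing longer is possible.

8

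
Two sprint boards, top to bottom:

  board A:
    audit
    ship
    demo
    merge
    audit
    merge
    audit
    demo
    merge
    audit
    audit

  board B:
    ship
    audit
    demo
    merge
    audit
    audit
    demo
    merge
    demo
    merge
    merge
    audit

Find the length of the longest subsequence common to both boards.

8

Match audit at board A[1]=board B[2], then demo at board A[3]=board B[3], then merge at board A[4]=board B[4], then audit at board A[5]=board B[6], then merge at board A[6]=board B[8], then demo at board A[8]=board B[9], then merge at board A[9]=board B[11], then audit at board A[11]=board B[12] — 8 tasks in the same relative order in both. Since dp[11][12] = 8, nothing longer is possible.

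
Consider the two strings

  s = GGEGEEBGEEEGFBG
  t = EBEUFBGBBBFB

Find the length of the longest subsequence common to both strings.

Taking E at s[3]=t[1], E at s[5]=t[3], B at s[7]=t[6], G at s[8]=t[7], F at s[13]=t[11], B at s[14]=t[12] gives a common subsequence of length 6. The LCS DP gives dp[15][12] = 6, so this is optimal.

6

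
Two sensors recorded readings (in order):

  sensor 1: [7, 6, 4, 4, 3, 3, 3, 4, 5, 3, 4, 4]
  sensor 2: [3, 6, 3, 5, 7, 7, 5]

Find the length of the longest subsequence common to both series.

3

Taking 6 [2,2], 3 [5,3], 5 [9,7] gives a common subsequence of length 3, and the DP table's final entry dp[12][7] is also 3, so no common subsequence is longer.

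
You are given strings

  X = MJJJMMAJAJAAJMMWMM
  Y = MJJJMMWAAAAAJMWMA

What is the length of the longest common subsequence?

14

Taking M [1,1]; then J [2,2]; then J [3,3]; then J [4,4]; then M [5,5]; then M [6,6]; then A [7,9]; then A [9,10]; then A [11,11]; then A [12,12]; then J [13,13]; then M [15,14]; then W [16,15]; then M [17,16] gives a common subsequence of length 14. Since dp[18][17] = 14, nothing longer is possible.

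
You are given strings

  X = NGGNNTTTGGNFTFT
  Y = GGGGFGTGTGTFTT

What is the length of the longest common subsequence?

Match G (X #2, Y #4) → G (X #3, Y #6) → T (X #6, Y #7) → T (X #7, Y #9) → T (X #8, Y #11) → F (X #12, Y #12) → T (X #13, Y #13) → T (X #15, Y #14) — 8 characters in the same relative order in both. dp[15][14] = 8 confirms this is the maximum.

8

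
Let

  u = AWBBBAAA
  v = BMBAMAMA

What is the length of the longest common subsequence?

5

Taking B [3,1] → B [5,3] → A [6,4] → A [7,6] → A [8,8] gives a common subsequence of length 5. Since dp[8][8] = 5, nothing longer is possible.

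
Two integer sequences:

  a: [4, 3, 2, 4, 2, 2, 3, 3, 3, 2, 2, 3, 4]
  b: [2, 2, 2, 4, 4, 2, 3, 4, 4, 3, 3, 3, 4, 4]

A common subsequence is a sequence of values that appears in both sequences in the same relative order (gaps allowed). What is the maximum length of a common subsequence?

Taking 4 (a #1, b #4), 4 (a #4, b #5), 2 (a #6, b #6), 3 (a #7, b #7), 3 (a #8, b #10), 3 (a #9, b #11), 3 (a #12, b #12), 4 (a #13, b #14) gives a common subsequence of length 8. Since dp[13][14] = 8, nothing longer is possible.

8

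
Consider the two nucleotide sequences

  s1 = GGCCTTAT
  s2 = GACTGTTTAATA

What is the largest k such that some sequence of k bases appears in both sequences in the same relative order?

6

Let dp[i][j] be the LCS length of the first i bases of s1 and the first j bases of s2. dp[i][j] = dp[i-1][j-1]+1 when the i-th and j-th bases match, else max(dp[i-1][j], dp[i][j-1]).
    ·  G  A  C  T  G  T  T  T  A  A  T  A
 ·  0  0  0  0  0  0  0  0  0  0  0  0  0
 G  0  1  1  1  1  1  1  1  1  1  1  1  1
 G  0  1  1  1  1  2  2  2  2  2  2  2  2
 C  0  1  1  2  2  2  2  2  2  2  2  2  2
 C  0  1  1  2  2  2  2  2  2  2  2  2  2
 T  0  1  1  2  3  3  3  3  3  3  3  3  3
 T  0  1  1  2  3  3  4  4  4  4  4  4  4
 A  0  1  2  2  3  3  4  4  4  5  5  5  5
 T  0  1  2  2  3  3  4  5  5  5  5  6  6
dp[8][12] = 6. One LCS (by backtracking along matches): GGTTAT.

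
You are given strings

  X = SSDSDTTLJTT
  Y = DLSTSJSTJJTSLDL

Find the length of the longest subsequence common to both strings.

6

One common subsequence of length 6: S (X #1, Y #3); then S (X #2, Y #5); then S (X #4, Y #7); then T (X #6, Y #8); then T (X #7, Y #11); then L (X #8, Y #15), and the DP table's final entry dp[11][15] is also 6, so no common subsequence is longer.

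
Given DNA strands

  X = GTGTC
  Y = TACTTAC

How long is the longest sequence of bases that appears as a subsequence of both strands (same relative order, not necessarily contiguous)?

Pick T at X[2]=Y[4]; then T at X[4]=Y[5]; then C at X[5]=Y[7]; all 3 bases appear in both, in order. dp[5][7] = 3 confirms this is the maximum.

3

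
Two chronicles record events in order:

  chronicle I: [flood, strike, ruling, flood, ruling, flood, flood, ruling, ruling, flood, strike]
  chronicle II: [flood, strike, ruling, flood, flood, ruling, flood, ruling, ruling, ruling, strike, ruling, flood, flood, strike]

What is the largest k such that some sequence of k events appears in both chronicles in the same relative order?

One common subsequence of length 10: flood (chronicle I #1, chronicle II #1), then strike (chronicle I #2, chronicle II #2), then ruling (chronicle I #3, chronicle II #3), then flood (chronicle I #4, chronicle II #5), then ruling (chronicle I #5, chronicle II #6), then flood (chronicle I #6, chronicle II #7), then ruling (chronicle I #8, chronicle II #10), then ruling (chronicle I #9, chronicle II #12), then flood (chronicle I #10, chronicle II #14), then strike (chronicle I #11, chronicle II #15). Since dp[11][15] = 10, nothing longer is possible.

10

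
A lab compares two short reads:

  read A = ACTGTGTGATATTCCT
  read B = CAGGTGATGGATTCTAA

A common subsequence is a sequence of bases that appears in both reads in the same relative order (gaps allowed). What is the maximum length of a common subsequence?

One common subsequence of length 12: A [1,2]; then G [4,3]; then G [6,4]; then T [7,5]; then G [8,6]; then A [9,7]; then T [10,8]; then A [11,11]; then T [12,12]; then T [13,13]; then C [15,14]; then T [16,15]. dp[16][17] = 12 confirms this is the maximum.

12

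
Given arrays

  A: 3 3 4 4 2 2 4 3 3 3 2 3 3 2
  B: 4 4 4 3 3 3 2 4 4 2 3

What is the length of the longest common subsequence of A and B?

Match 4 (A #3, B #1); then 4 (A #4, B #2); then 4 (A #7, B #3); then 3 (A #8, B #4); then 3 (A #9, B #5); then 3 (A #10, B #6); then 2 (A #11, B #10); then 3 (A #13, B #11) — 8 values in the same relative order in both. dp[14][11] = 8 confirms this is the maximum.

8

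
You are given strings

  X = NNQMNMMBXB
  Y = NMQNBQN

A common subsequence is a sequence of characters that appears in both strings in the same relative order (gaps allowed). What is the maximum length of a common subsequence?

4

Taking N [1,1], then N [2,4], then Q [3,6], then N [5,7] gives a common subsequence of length 4. dp[10][7] = 4 confirms this is the maximum.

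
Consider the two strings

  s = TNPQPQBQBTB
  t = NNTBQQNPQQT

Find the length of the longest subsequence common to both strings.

6

Let dp[i][j] be the LCS length of the first i characters of s and the first j characters of t. dp[i][j] = dp[i-1][j-1]+1 when the i-th and j-th characters match, else max(dp[i-1][j], dp[i][j-1]).
    ·  N  N  T  B  Q  Q  N  P  Q  Q  T
 ·  0  0  0  0  0  0  0  0  0  0  0  0
 T  0  0  0  1  1  1  1  1  1  1  1  1
 N  0  1  1  1  1  1  1  2  2  2  2  2
 P  0  1  1  1  1  1  1  2  3  3  3  3
 Q  0  1  1  1  1  2  2  2  3  4  4  4
 P  0  1  1  1  1  2  2  2  3  4  4  4
 Q  0  1  1  1  1  2  3  3  3  4  5  5
 B  0  1  1  1  2  2  3  3  3  4  5  5
 Q  0  1  1  1  2  3  3  3  3  4  5  5
 B  0  1  1  1  2  3  3  3  3  4  5  5
 T  0  1  1  2  2  3  3  3  3  4  5  6
 B  0  1  1  2  3  3  3  3  3  4  5  6
dp[11][11] = 6. One LCS (by backtracking along matches): TNPQQT.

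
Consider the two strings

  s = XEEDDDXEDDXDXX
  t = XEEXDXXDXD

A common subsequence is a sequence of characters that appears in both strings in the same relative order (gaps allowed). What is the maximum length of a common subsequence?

8

Let dp[i][j] be the LCS length of the first i characters of s and the first j characters of t. dp[i][j] = dp[i-1][j-1]+1 when the i-th and j-th characters match, else max(dp[i-1][j], dp[i][j-1]).
    ·  X  E  E  X  D  X  X  D  X  D
 ·  0  0  0  0  0  0  0  0  0  0  0
 X  0  1  1  1  1  1  1  1  1  1  1
 E  0  1  2  2  2  2  2  2  2  2  2
 E  0  1  2  3  3  3  3  3  3  3  3
 D  0  1  2  3  3  4  4  4  4  4  4
 D  0  1  2  3  3  4  4  4  5  5  5
 D  0  1  2  3  3  4  4  4  5  5  6
 X  0  1  2  3  4  4  5  5  5  6  6
 E  0  1  2  3  4  4  5  5  5  6  6
 D  0  1  2  3  4  5  5  5  6  6  7
 D  0  1  2  3  4  5  5  5  6  6  7
 X  0  1  2  3  4  5  6  6  6  7  7
 D  0  1  2  3  4  5  6  6  7  7  8
 X  0  1  2  3  4  5  6  7  7  8  8
 X  0  1  2  3  4  5  6  7  7  8  8
dp[14][10] = 8. One LCS (by backtracking along matches): XEEDXDXD.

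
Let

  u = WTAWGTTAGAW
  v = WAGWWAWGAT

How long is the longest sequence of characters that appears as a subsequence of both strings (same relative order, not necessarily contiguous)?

Taking W [1,1]; then A [3,2]; then W [4,5]; then A [8,6]; then G [9,8]; then A [10,9] gives a common subsequence of length 6, and the DP table's final entry dp[11][10] is also 6, so no common subsequence is longer.

6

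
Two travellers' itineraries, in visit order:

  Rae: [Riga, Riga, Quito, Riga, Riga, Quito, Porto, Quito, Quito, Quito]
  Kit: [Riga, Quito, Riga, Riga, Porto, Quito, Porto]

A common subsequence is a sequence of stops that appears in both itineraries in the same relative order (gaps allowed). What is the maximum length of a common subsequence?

6

One common subsequence of length 6: Riga [2,1], Quito [3,2], Riga [4,3], Riga [5,4], Quito [6,6], Porto [7,7]. Since dp[10][7] = 6, nothing longer is possible.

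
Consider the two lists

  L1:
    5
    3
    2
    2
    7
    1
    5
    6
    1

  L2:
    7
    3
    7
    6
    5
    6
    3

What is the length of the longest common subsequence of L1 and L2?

Match 3 at L1[2]=L2[2]; then 7 at L1[5]=L2[3]; then 5 at L1[7]=L2[5]; then 6 at L1[8]=L2[6] — 4 values in the same relative order in both. The LCS DP gives dp[9][7] = 4, so this is optimal.

4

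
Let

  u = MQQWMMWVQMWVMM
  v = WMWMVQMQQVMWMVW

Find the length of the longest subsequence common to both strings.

Taking M at u[1]=v[2] → W at u[4]=v[3] → M at u[6]=v[4] → V at u[8]=v[5] → Q at u[9]=v[6] → M at u[10]=v[7] → V at u[12]=v[10] → M at u[13]=v[11] → M at u[14]=v[13] gives a common subsequence of length 9, and the DP table's final entry dp[14][15] is also 9, so no common subsequence is longer.

9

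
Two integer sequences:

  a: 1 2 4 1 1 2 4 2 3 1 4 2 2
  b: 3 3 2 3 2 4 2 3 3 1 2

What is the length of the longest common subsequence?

7

Pick 2 at a[2]=b[3], 2 at a[6]=b[5], 4 at a[7]=b[6], 2 at a[8]=b[7], 3 at a[9]=b[9], 1 at a[10]=b[10], 2 at a[13]=b[11]; all 7 values appear in both, in order. dp[13][11] = 7 confirms this is the maximum.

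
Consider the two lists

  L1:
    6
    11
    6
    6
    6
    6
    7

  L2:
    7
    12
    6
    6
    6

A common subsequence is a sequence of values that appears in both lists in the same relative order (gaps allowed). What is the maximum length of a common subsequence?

Taking 6 (L1 #4, L2 #3) → 6 (L1 #5, L2 #4) → 6 (L1 #6, L2 #5) gives a common subsequence of length 3. Since dp[7][5] = 3, nothing longer is possible.

3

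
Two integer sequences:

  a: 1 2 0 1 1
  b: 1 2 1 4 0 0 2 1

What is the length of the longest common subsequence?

4

One common subsequence of length 4: 1 (a #1, b #1); then 2 (a #2, b #2); then 0 (a #3, b #6); then 1 (a #5, b #8). The LCS DP gives dp[5][8] = 4, so this is optimal.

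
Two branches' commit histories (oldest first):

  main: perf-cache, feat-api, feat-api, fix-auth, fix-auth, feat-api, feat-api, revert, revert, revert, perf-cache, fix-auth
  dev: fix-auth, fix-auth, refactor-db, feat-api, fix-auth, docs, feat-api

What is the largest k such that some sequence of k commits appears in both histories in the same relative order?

4

One common subsequence of length 4: fix-auth (main #4, dev #1), then fix-auth (main #5, dev #2), then feat-api (main #6, dev #4), then feat-api (main #7, dev #7). Since dp[12][7] = 4, nothing longer is possible.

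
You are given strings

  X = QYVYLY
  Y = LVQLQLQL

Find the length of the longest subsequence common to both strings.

Let dp[i][j] be the LCS length of the first i characters of X and the first j characters of Y. dp[i][j] = dp[i-1][j-1]+1 when the i-th and j-th characters match, else max(dp[i-1][j], dp[i][j-1]).
    ·  L  V  Q  L  Q  L  Q  L
 ·  0  0  0  0  0  0  0  0  0
 Q  0  0  0  1  1  1  1  1  1
 Y  0  0  0  1  1  1  1  1  1
 V  0  0  1  1  1  1  1  1  1
 Y  0  0  1  1  1  1  1  1  1
 L  0  1  1  1  2  2  2  2  2
 Y  0  1  1  1  2  2  2  2  2
dp[6][8] = 2. One LCS (by backtracking along matches): QL.

2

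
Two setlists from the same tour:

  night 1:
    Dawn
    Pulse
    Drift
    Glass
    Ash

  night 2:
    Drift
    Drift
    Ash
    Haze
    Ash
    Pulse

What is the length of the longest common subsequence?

Taking Drift (night 1 #3, night 2 #2) → Ash (night 1 #5, night 2 #5) gives a common subsequence of length 2. dp[5][6] = 2 confirms this is the maximum.

2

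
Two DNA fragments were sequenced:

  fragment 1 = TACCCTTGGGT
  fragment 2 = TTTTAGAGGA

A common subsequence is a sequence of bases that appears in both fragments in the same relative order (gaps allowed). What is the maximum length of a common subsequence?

6

Let dp[i][j] be the LCS length of the first i bases of fragment 1 and the first j bases of fragment 2. dp[i][j] = dp[i-1][j-1]+1 when the i-th and j-th bases match, else max(dp[i-1][j], dp[i][j-1]).
    ·  T  T  T  T  A  G  A  G  G  A
 ·  0  0  0  0  0  0  0  0  0  0  0
 T  0  1  1  1  1  1  1  1  1  1  1
 A  0  1  1  1  1  2  2  2  2  2  2
 C  0  1  1  1  1  2  2  2  2  2  2
 C  0  1  1  1  1  2  2  2  2  2  2
 C  0  1  1  1  1  2  2  2  2  2  2
 T  0  1  2  2  2  2  2  2  2  2  2
 T  0  1  2  3  3  3  3  3  3  3  3
 G  0  1  2  3  3  3  4  4  4  4  4
 G  0  1  2  3  3  3  4  4  5  5  5
 G  0  1  2  3  3  3  4  4  5  6  6
 T  0  1  2  3  4  4  4  4  5  6  6
dp[11][10] = 6. One LCS (by backtracking along matches): TTTGGG.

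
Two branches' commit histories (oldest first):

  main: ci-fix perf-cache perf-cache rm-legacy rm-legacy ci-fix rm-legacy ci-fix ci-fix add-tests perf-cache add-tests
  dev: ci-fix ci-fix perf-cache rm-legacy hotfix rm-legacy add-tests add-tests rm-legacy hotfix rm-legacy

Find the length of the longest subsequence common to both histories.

Pick ci-fix [1,2] → perf-cache [3,3] → rm-legacy [4,4] → rm-legacy [7,6] → add-tests [10,7] → add-tests [12,8]; all 6 commits appear in both, in order. Since dp[12][11] = 6, nothing longer is possible.

6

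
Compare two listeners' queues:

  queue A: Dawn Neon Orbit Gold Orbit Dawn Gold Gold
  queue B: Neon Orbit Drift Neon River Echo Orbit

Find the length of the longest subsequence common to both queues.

3

Taking Neon at queue A[2]=queue B[1], then Orbit at queue A[3]=queue B[2], then Orbit at queue A[5]=queue B[7] gives a common subsequence of length 3. dp[8][7] = 3 confirms this is the maximum.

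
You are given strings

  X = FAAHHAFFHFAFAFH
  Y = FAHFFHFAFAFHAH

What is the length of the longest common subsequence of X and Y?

12

Taking F at X[1]=Y[1], A at X[3]=Y[2], H at X[5]=Y[3], F at X[7]=Y[4], F at X[8]=Y[5], H at X[9]=Y[6], F at X[10]=Y[7], A at X[11]=Y[8], F at X[12]=Y[9], A at X[13]=Y[10], F at X[14]=Y[11], H at X[15]=Y[14] gives a common subsequence of length 12, and the DP table's final entry dp[15][14] is also 12, so no common subsequence is longer.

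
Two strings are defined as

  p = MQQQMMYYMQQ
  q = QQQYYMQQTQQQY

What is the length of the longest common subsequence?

8

One common subsequence of length 8: Q [2,1], Q [3,2], Q [4,3], Y [7,4], Y [8,5], M [9,6], Q [10,11], Q [11,12], and the DP table's final entry dp[11][13] is also 8, so no common subsequence is longer.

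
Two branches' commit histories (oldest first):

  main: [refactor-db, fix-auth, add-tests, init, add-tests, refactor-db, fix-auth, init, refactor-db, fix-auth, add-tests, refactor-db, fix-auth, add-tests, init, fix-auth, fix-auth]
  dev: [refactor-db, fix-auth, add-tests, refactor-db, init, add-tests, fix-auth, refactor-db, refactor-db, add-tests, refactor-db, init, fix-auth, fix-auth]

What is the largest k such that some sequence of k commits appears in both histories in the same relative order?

12

One common subsequence of length 12: refactor-db [1,1] → fix-auth [2,2] → add-tests [3,3] → init [4,5] → add-tests [5,6] → refactor-db [6,8] → refactor-db [9,9] → add-tests [11,10] → refactor-db [12,11] → init [15,12] → fix-auth [16,13] → fix-auth [17,14]. The LCS DP gives dp[17][14] = 12, so this is optimal.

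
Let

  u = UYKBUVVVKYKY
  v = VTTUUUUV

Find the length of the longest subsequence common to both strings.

Let dp[i][j] be the LCS length of the first i characters of u and the first j characters of v. dp[i][j] = dp[i-1][j-1]+1 when the i-th and j-th characters match, else max(dp[i-1][j], dp[i][j-1]).
    ·  V  T  T  U  U  U  U  V
 ·  0  0  0  0  0  0  0  0  0
 U  0  0  0  0  1  1  1  1  1
 Y  0  0  0  0  1  1  1  1  1
 K  0  0  0  0  1  1  1  1  1
 B  0  0  0  0  1  1  1  1  1
 U  0  0  0  0  1  2  2  2  2
 V  0  1  1  1  1  2  2  2  3
 V  0  1  1  1  1  2  2  2  3
 V  0  1  1  1  1  2  2  2  3
 K  0  1  1  1  1  2  2  2  3
 Y  0  1  1  1  1  2  2  2  3
 K  0  1  1  1  1  2  2  2  3
 Y  0  1  1  1  1  2  2  2  3
dp[12][8] = 3. One LCS (by backtracking along matches): UUV.

3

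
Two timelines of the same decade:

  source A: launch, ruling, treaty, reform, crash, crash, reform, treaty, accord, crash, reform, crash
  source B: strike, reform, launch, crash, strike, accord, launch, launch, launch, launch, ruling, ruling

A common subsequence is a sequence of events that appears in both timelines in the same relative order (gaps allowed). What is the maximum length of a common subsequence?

One common subsequence of length 3: launch [1,3], then crash [5,4], then accord [9,6], and the DP table's final entry dp[12][12] is also 3, so no common subsequence is longer.

3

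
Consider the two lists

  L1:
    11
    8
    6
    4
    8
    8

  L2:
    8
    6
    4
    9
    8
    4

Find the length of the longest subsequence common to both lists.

4

Let dp[i][j] be the LCS length of the first i values of L1 and the first j values of L2. dp[i][j] = dp[i-1][j-1]+1 when the i-th and j-th values match, else max(dp[i-1][j], dp[i][j-1]).
    ·  8  6  4  9  8  4
 ·  0  0  0  0  0  0  0
11  0  0  0  0  0  0  0
 8  0  1  1  1  1  1  1
 6  0  1  2  2  2  2  2
 4  0  1  2  3  3  3  3
 8  0  1  2  3  3  4  4
 8  0  1  2  3  3  4  4
dp[6][6] = 4. One LCS (by backtracking along matches): 8, 6, 4, 8.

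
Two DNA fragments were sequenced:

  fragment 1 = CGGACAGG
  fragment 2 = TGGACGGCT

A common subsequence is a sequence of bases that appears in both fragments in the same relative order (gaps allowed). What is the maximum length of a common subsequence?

Let dp[i][j] be the LCS length of the first i bases of fragment 1 and the first j bases of fragment 2. dp[i][j] = dp[i-1][j-1]+1 when the i-th and j-th bases match, else max(dp[i-1][j], dp[i][j-1]).
    ·  T  G  G  A  C  G  G  C  T
 ·  0  0  0  0  0  0  0  0  0  0
 C  0  0  0  0  0  1  1  1  1  1
 G  0  0  1  1  1  1  2  2  2  2
 G  0  0  1  2  2  2  2  3  3  3
 A  0  0  1  2  3  3  3  3  3  3
 C  0  0  1  2  3  4  4  4  4  4
 A  0  0  1  2  3  4  4  4  4  4
 G  0  0  1  2  3  4  5  5  5  5
 G  0  0  1  2  3  4  5  6  6  6
dp[8][9] = 6. One LCS (by backtracking along matches): GGACGG.

6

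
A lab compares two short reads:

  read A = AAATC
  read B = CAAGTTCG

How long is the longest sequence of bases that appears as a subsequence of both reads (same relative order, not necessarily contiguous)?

One common subsequence of length 4: A [1,2] → A [2,3] → T [4,6] → C [5,7]. dp[5][8] = 4 confirms this is the maximum.

4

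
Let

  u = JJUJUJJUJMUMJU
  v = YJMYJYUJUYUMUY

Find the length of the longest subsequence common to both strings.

Pick J (u #1, v #2); then J (u #2, v #5); then U (u #3, v #7); then J (u #4, v #8); then U (u #5, v #9); then U (u #8, v #11); then M (u #10, v #12); then U (u #11, v #13); all 8 characters appear in both, in order. dp[14][14] = 8 confirms this is the maximum.

8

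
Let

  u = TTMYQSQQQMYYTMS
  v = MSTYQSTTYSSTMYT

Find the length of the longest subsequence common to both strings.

One common subsequence of length 7: T [1,7]; then T [2,8]; then Y [4,9]; then S [6,11]; then M [10,13]; then Y [12,14]; then T [13,15]. The LCS DP gives dp[15][15] = 7, so this is optimal.

7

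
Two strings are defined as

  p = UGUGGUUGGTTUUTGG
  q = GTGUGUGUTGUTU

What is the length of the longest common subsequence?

8

Match U [1,4], then G [2,5], then U [3,6], then G [4,7], then G [5,10], then U [7,11], then T [11,12], then U [13,13] — 8 characters in the same relative order in both, and the DP table's final entry dp[16][13] is also 8, so no common subsequence is longer.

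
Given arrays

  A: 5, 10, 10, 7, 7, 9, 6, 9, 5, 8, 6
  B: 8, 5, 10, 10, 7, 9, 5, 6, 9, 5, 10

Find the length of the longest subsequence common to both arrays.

8

Let dp[i][j] be the LCS length of the first i values of A and the first j values of B. dp[i][j] = dp[i-1][j-1]+1 when the i-th and j-th values match, else max(dp[i-1][j], dp[i][j-1]).
    ·  8  5 10 10  7  9  5  6  9  5 10
 ·  0  0  0  0  0  0  0  0  0  0  0  0
 5  0  0  1  1  1  1  1  1  1  1  1  1
10  0  0  1  2  2  2  2  2  2  2  2  2
10  0  0  1  2  3  3  3  3  3  3  3  3
 7  0  0  1  2  3  4  4  4  4  4  4  4
 7  0  0  1  2  3  4  4  4  4  4  4  4
 9  0  0  1  2  3  4  5  5  5  5  5  5
 6  0  0  1  2  3  4  5  5  6  6  6  6
 9  0  0  1  2  3  4  5  5  6  7  7  7
 5  0  0  1  2  3  4  5  6  6  7  8  8
 8  0  1  1  2  3  4  5  6  6  7  8  8
 6  0  1  1  2  3  4  5  6  7  7  8  8
dp[11][11] = 8. One LCS (by backtracking along matches): 5, 10, 10, 7, 9, 6, 9, 5.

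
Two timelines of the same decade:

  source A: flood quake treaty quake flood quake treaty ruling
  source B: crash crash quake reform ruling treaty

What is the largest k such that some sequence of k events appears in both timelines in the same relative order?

2

Match quake (source A #2, source B #3); then treaty (source A #7, source B #6) — 2 events in the same relative order in both. Since dp[8][6] = 2, nothing longer is possible.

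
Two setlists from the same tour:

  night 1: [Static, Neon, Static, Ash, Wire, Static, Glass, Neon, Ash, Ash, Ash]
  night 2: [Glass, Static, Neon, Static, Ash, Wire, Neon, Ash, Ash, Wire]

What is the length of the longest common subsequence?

8

Pick Static [1,2], then Neon [2,3], then Static [3,4], then Ash [4,5], then Wire [5,6], then Neon [8,7], then Ash [9,8], then Ash [10,9]; all 8 songs appear in both, in order, and the DP table's final entry dp[11][10] is also 8, so no common subsequence is longer.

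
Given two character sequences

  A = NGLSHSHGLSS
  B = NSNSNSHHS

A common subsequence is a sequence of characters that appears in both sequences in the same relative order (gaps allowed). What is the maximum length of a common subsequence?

5

One common subsequence of length 5: N at A[1]=B[5] → S at A[4]=B[6] → H at A[5]=B[7] → H at A[7]=B[8] → S at A[11]=B[9], and the DP table's final entry dp[11][9] is also 5, so no common subsequence is longer.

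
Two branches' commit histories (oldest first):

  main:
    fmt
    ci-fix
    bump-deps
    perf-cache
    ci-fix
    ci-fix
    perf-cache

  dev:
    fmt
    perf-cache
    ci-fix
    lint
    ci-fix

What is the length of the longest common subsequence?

Pick fmt (main #1, dev #1); then perf-cache (main #4, dev #2); then ci-fix (main #5, dev #3); then ci-fix (main #6, dev #5); all 4 commits appear in both, in order, and the DP table's final entry dp[7][5] is also 4, so no common subsequence is longer.

4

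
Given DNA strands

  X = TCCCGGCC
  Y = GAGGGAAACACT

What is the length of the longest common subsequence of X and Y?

One common subsequence of length 4: G at X[5]=Y[4] → G at X[6]=Y[5] → C at X[7]=Y[9] → C at X[8]=Y[11]. dp[8][12] = 4 confirms this is the maximum.

4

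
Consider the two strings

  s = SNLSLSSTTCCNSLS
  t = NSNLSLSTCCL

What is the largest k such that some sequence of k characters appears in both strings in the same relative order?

Pick S at s[1]=t[2] → N at s[2]=t[3] → L at s[3]=t[4] → S at s[4]=t[5] → L at s[5]=t[6] → S at s[7]=t[7] → T at s[9]=t[8] → C at s[10]=t[9] → C at s[11]=t[10] → L at s[14]=t[11]; all 10 characters appear in both, in order, and the DP table's final entry dp[15][11] is also 10, so no common subsequence is longer.

10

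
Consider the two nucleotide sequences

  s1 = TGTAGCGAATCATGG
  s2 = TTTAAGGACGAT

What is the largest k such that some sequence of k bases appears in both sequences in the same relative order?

Taking T [1,2], then T [3,3], then A [4,5], then G [5,6], then G [7,7], then A [9,8], then C [11,9], then A [12,11], then T [13,12] gives a common subsequence of length 9. The LCS DP gives dp[15][12] = 9, so this is optimal.

9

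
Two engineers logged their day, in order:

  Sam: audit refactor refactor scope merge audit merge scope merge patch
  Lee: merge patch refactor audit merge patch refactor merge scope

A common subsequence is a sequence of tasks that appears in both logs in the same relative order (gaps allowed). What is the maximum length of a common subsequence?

Pick audit (Sam #1, Lee #4), refactor (Sam #3, Lee #7), merge (Sam #7, Lee #8), scope (Sam #8, Lee #9); all 4 tasks appear in both, in order. The LCS DP gives dp[10][9] = 4, so this is optimal.

4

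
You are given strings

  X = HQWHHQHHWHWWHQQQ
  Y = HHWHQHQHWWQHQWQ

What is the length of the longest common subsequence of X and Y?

11

Match H [1,2], W [3,3], H [4,4], H [5,6], Q [6,7], H [8,8], W [9,9], W [11,10], H [13,12], Q [14,13], Q [16,15] — 11 characters in the same relative order in both. Since dp[16][15] = 11, nothing longer is possible.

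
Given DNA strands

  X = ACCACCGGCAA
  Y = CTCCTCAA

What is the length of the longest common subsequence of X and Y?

6

Match C (X #2, Y #1), C (X #3, Y #3), C (X #5, Y #4), C (X #9, Y #6), A (X #10, Y #7), A (X #11, Y #8) — 6 bases in the same relative order in both, and the DP table's final entry dp[11][8] is also 6, so no common subsequence is longer.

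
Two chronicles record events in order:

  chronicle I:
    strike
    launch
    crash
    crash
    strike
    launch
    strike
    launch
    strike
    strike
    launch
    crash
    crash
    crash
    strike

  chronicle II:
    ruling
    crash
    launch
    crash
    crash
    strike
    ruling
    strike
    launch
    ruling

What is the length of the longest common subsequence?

One common subsequence of length 6: launch [2,3]; then crash [3,4]; then crash [4,5]; then strike [5,6]; then strike [7,8]; then launch [8,9]. dp[15][10] = 6 confirms this is the maximum.

6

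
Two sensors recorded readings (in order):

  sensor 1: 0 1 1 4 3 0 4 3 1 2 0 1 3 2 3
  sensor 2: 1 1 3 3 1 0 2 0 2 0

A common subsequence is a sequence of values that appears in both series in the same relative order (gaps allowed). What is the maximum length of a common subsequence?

One common subsequence of length 8: 1 at sensor 1[2]=sensor 2[1] → 1 at sensor 1[3]=sensor 2[2] → 3 at sensor 1[5]=sensor 2[3] → 3 at sensor 1[8]=sensor 2[4] → 1 at sensor 1[9]=sensor 2[5] → 2 at sensor 1[10]=sensor 2[7] → 0 at sensor 1[11]=sensor 2[8] → 2 at sensor 1[14]=sensor 2[9]. Since dp[15][10] = 8, nothing longer is possible.

8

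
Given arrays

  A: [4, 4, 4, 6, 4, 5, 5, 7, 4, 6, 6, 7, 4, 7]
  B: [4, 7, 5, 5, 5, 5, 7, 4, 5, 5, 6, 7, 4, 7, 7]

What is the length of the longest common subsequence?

Match 4 (A #1, B #1), 5 (A #6, B #5), 5 (A #7, B #6), 7 (A #8, B #7), 4 (A #9, B #8), 6 (A #11, B #11), 7 (A #12, B #12), 4 (A #13, B #13), 7 (A #14, B #15) — 9 values in the same relative order in both. Since dp[14][15] = 9, nothing longer is possible.

9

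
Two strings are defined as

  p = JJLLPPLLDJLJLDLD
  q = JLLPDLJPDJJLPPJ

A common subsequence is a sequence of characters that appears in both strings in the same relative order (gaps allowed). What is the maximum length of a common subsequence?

Match J (p #2, q #1), then L (p #3, q #2), then L (p #4, q #3), then P (p #5, q #4), then P (p #6, q #8), then D (p #9, q #9), then J (p #10, q #11), then L (p #11, q #12), then J (p #12, q #15) — 9 characters in the same relative order in both. dp[16][15] = 9 confirms this is the maximum.

9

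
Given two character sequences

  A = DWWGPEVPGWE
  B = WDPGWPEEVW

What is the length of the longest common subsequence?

6

Let dp[i][j] be the LCS length of the first i characters of A and the first j characters of B. dp[i][j] = dp[i-1][j-1]+1 when the i-th and j-th characters match, else max(dp[i-1][j], dp[i][j-1]).
    ·  W  D  P  G  W  P  E  E  V  W
 ·  0  0  0  0  0  0  0  0  0  0  0
 D  0  0  1  1  1  1  1  1  1  1  1
 W  0  1  1  1  1  2  2  2  2  2  2
 W  0  1  1  1  1  2  2  2  2  2  3
 G  0  1  1  1  2  2  2  2  2  2  3
 P  0  1  1  2  2  2  3  3  3  3  3
 E  0  1  1  2  2  2  3  4  4  4  4
 V  0  1  1  2  2  2  3  4  4  5  5
 P  0  1  1  2  2  2  3  4  4  5  5
 G  0  1  1  2  3  3  3  4  4  5  5
 W  0  1  1  2  3  4  4  4  4  5  6
 E  0  1  1  2  3  4  4  5  5  5  6
dp[11][10] = 6. One LCS (by backtracking along matches): DWPEVW.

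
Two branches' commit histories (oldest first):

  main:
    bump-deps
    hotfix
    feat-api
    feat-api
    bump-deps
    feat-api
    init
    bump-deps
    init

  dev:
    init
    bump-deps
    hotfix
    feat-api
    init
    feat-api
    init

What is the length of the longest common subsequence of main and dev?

5

Taking bump-deps (main #1, dev #2), then hotfix (main #2, dev #3), then feat-api (main #3, dev #4), then feat-api (main #6, dev #6), then init (main #9, dev #7) gives a common subsequence of length 5. dp[9][7] = 5 confirms this is the maximum.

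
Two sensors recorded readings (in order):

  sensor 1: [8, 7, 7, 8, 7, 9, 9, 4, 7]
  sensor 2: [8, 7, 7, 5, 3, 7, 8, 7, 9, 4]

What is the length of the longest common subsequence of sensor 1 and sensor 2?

7

Let dp[i][j] be the LCS length of the first i values of sensor 1 and the first j values of sensor 2. dp[i][j] = dp[i-1][j-1]+1 when the i-th and j-th values match, else max(dp[i-1][j], dp[i][j-1]).
    ·  8  7  7  5  3  7  8  7  9  4
 ·  0  0  0  0  0  0  0  0  0  0  0
 8  0  1  1  1  1  1  1  1  1  1  1
 7  0  1  2  2  2  2  2  2  2  2  2
 7  0  1  2  3  3  3  3  3  3  3  3
 8  0  1  2  3  3  3  3  4  4  4  4
 7  0  1  2  3  3  3  4  4  5  5  5
 9  0  1  2  3  3  3  4  4  5  6  6
 9  0  1  2  3  3  3  4  4  5  6  6
 4  0  1  2  3  3  3  4  4  5  6  7
 7  0  1  2  3  3  3  4  4  5  6  7
dp[9][10] = 7. One LCS (by backtracking along matches): 8, 7, 7, 8, 7, 9, 4.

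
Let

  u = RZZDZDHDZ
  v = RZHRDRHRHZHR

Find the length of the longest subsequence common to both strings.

5

Pick R (u #1, v #1); then Z (u #2, v #2); then D (u #4, v #5); then Z (u #5, v #10); then H (u #7, v #11); all 5 characters appear in both, in order. Since dp[9][12] = 5, nothing longer is possible.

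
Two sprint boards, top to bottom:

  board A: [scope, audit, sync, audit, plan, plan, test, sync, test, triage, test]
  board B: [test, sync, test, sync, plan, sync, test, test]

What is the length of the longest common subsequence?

5

Match sync [3,4], then plan [6,5], then sync [8,6], then test [9,7], then test [11,8] — 5 tasks in the same relative order in both. dp[11][8] = 5 confirms this is the maximum.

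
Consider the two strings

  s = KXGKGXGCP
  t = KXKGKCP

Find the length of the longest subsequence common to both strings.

Taking K at s[1]=t[1], then X at s[2]=t[2], then G at s[3]=t[4], then K at s[4]=t[5], then C at s[8]=t[6], then P at s[9]=t[7] gives a common subsequence of length 6. Since dp[9][7] = 6, nothing longer is possible.

6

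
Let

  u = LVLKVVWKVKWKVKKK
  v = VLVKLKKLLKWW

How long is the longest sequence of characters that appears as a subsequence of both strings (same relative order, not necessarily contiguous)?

7

Taking L (u #1, v #2); then V (u #2, v #3); then L (u #3, v #5); then K (u #4, v #6); then K (u #8, v #7); then K (u #10, v #10); then W (u #11, v #12) gives a common subsequence of length 7. Since dp[16][12] = 7, nothing longer is possible.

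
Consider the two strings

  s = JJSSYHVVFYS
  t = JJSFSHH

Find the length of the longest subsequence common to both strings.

Let dp[i][j] be the LCS length of the first i characters of s and the first j characters of t. dp[i][j] = dp[i-1][j-1]+1 when the i-th and j-th characters match, else max(dp[i-1][j], dp[i][j-1]).
    ·  J  J  S  F  S  H  H
 ·  0  0  0  0  0  0  0  0
 J  0  1  1  1  1  1  1  1
 J  0  1  2  2  2  2  2  2
 S  0  1  2  3  3  3  3  3
 S  0  1  2  3  3  4  4  4
 Y  0  1  2  3  3  4  4  4
 H  0  1  2  3  3  4  5  5
 V  0  1  2  3  3  4  5  5
 V  0  1  2  3  3  4  5  5
 F  0  1  2  3  4  4  5  5
 Y  0  1  2  3  4  4  5  5
 S  0  1  2  3  4  5  5  5
dp[11][7] = 5. One LCS (by backtracking along matches): JJSSH.

5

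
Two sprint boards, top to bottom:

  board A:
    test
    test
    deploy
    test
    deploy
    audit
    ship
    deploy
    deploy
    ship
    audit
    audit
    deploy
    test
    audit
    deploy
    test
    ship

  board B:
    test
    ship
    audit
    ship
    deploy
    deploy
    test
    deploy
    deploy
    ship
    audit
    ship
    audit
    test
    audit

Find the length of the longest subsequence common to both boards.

10

Match test [1,1], then deploy [3,6], then test [4,7], then deploy [8,8], then deploy [9,9], then ship [10,10], then audit [11,11], then audit [12,13], then test [14,14], then audit [15,15] — 10 tasks in the same relative order in both. dp[18][15] = 10 confirms this is the maximum.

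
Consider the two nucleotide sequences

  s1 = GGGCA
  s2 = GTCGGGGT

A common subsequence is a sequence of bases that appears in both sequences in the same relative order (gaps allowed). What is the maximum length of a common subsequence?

3

Pick G at s1[1]=s2[5]; then G at s1[2]=s2[6]; then G at s1[3]=s2[7]; all 3 bases appear in both, in order. Since dp[5][8] = 3, nothing longer is possible.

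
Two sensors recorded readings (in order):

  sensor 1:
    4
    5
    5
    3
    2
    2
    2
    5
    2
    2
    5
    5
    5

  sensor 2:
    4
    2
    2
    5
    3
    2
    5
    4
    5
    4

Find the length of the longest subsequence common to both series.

Pick 4 (sensor 1 #1, sensor 2 #1), then 2 (sensor 1 #6, sensor 2 #2), then 2 (sensor 1 #7, sensor 2 #3), then 5 (sensor 1 #8, sensor 2 #4), then 2 (sensor 1 #10, sensor 2 #6), then 5 (sensor 1 #11, sensor 2 #7), then 5 (sensor 1 #12, sensor 2 #9); all 7 values appear in both, in order. dp[13][10] = 7 confirms this is the maximum.

7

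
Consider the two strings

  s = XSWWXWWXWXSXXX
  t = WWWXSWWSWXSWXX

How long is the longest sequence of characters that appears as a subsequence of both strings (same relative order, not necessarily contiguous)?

10

Pick W [3,2], then W [4,3], then X [5,4], then W [6,6], then W [7,7], then W [9,9], then X [10,10], then S [11,11], then X [13,13], then X [14,14]; all 10 characters appear in both, in order, and the DP table's final entry dp[14][14] is also 10, so no common subsequence is longer.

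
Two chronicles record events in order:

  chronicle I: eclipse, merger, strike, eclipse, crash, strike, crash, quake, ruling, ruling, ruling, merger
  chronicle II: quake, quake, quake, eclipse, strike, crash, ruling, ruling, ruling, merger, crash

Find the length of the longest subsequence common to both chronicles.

7

Taking eclipse [4,4]; then strike [6,5]; then crash [7,6]; then ruling [9,7]; then ruling [10,8]; then ruling [11,9]; then merger [12,10] gives a common subsequence of length 7. The LCS DP gives dp[12][11] = 7, so this is optimal.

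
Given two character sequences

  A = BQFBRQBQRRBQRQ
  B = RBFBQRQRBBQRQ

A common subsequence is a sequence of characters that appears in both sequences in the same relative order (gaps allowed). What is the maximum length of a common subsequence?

One common subsequence of length 10: B (A #1, B #2), then F (A #3, B #3), then B (A #4, B #4), then R (A #5, B #6), then Q (A #6, B #7), then B (A #7, B #9), then B (A #11, B #10), then Q (A #12, B #11), then R (A #13, B #12), then Q (A #14, B #13). dp[14][13] = 10 confirms this is the maximum.

10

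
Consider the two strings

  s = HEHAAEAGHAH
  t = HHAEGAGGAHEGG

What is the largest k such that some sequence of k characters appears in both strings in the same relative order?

One common subsequence of length 8: H (s #1, t #1), H (s #3, t #2), A (s #5, t #3), E (s #6, t #4), A (s #7, t #6), G (s #8, t #8), A (s #10, t #9), H (s #11, t #10). Since dp[11][13] = 8, nothing longer is possible.

8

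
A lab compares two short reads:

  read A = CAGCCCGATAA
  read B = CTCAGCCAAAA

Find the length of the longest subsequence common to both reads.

Match C (read A #1, read B #3), then A (read A #2, read B #4), then G (read A #3, read B #5), then C (read A #4, read B #6), then C (read A #5, read B #7), then A (read A #8, read B #9), then A (read A #10, read B #10), then A (read A #11, read B #11) — 8 bases in the same relative order in both. Since dp[11][11] = 8, nothing longer is possible.

8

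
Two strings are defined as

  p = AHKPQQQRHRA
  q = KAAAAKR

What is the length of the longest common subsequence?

3

Let dp[i][j] be the LCS length of the first i characters of p and the first j characters of q. dp[i][j] = dp[i-1][j-1]+1 when the i-th and j-th characters match, else max(dp[i-1][j], dp[i][j-1]).
    ·  K  A  A  A  A  K  R
 ·  0  0  0  0  0  0  0  0
 A  0  0  1  1  1  1  1  1
 H  0  0  1  1  1  1  1  1
 K  0  1  1  1  1  1  2  2
 P  0  1  1  1  1  1  2  2
 Q  0  1  1  1  1  1  2  2
 Q  0  1  1  1  1  1  2  2
 Q  0  1  1  1  1  1  2  2
 R  0  1  1  1  1  1  2  3
 H  0  1  1  1  1  1  2  3
 R  0  1  1  1  1  1  2  3
 A  0  1  2  2  2  2  2  3
dp[11][7] = 3. One LCS (by backtracking along matches): AKR.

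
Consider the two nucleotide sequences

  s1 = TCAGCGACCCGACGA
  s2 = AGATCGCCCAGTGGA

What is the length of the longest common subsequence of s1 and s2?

10

Pick A (s1 #3, s2 #1), G (s1 #4, s2 #2), C (s1 #5, s2 #5), G (s1 #6, s2 #6), C (s1 #8, s2 #7), C (s1 #9, s2 #8), C (s1 #10, s2 #9), G (s1 #11, s2 #13), G (s1 #14, s2 #14), A (s1 #15, s2 #15); all 10 bases appear in both, in order, and the DP table's final entry dp[15][15] is also 10, so no common subsequence is longer.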